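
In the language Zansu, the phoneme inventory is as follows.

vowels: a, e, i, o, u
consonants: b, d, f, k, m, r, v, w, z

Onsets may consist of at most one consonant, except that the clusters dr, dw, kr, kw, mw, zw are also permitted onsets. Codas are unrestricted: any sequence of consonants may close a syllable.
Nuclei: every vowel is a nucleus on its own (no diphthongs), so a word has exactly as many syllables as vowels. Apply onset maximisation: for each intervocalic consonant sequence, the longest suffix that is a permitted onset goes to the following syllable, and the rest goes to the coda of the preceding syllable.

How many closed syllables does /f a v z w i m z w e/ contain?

2

Vowels present: a, i, e; each is a nucleus, giving 3 syllables.
σ1/σ2 boundary: /vzw/; trying suffixes from longest down, /zw/ is the first permitted one, so coda /v/ | onset /zw/.
σ2/σ3 boundary: /mzw/; trying suffixes from longest down, /zw/ is the first permitted one, so coda /m/ | onset /zw/.
So the parse is fav.zwim.zwe.
Classifying each syllable: /fav/ (closed), /zwim/ (closed), /zwe/ (open).
Closed syllables: 2.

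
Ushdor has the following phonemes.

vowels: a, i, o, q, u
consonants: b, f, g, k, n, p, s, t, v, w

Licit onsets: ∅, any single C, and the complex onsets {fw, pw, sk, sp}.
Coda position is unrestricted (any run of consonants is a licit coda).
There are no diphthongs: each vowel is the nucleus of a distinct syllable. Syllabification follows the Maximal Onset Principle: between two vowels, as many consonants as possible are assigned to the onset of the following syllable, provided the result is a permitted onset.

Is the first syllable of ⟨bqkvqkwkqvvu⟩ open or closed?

The vowels are q, q, q, u — 4 nuclei, so 4 syllables.
/q…q/ gap (V1→V2): cluster /kv/ — the longest permitted-onset suffix is /v/; onset = /v/, preceding coda = /k/.
/q…q/ gap (V2→V3): cluster /kwk/ — the longest permitted-onset suffix is /k/; onset = /k/, preceding coda = /kw/.
/q…u/ gap (V3→V4): /vv/ splits as /v/ + /v/ (/v/ is the longest suffix that is a licit onset).
Putting it together: bqk.vqkw.kqv.vu.
Syllable 1 is /bqk/ with coda /k/, so it is closed.

closed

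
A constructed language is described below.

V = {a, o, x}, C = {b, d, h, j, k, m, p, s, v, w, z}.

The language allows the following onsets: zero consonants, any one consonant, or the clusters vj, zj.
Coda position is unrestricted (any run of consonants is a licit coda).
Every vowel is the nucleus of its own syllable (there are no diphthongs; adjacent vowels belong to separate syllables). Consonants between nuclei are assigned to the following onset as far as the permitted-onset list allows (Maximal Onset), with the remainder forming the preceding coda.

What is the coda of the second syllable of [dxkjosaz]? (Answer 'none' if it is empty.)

none

Nuclei (vowels): x, o, a → 3 syllables.
Between /x/ (V1) and /o/ (V2): /kj/; trying suffixes from longest down, /j/ is the first permitted one, so coda /k/ | onset /j/.
Between /o/ (V2) and /a/ (V3): just /s/ — single C goes to the following onset.
Syllabification: dxk.jo.saz.
Syllable 2 is /jo/: onset /j/, nucleus /o/, coda ∅.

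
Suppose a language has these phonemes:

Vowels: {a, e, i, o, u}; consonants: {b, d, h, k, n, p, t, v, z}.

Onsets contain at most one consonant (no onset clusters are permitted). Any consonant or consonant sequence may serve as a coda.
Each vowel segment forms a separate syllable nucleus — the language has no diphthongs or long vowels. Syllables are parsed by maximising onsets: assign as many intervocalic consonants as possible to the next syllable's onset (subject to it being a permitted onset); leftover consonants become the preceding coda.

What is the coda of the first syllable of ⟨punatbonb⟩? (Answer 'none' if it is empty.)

Nuclei (vowels): u, a, o → 3 syllables.
/u…a/ gap (V1→V2): just /n/ — single C goes to the following onset.
/a…o/ gap (V2→V3): cluster /tb/ — the longest permitted-onset suffix is /b/; onset = /b/, preceding coda = /t/.
Result: pu.nat.bonb.
Syllable 1 is /pu/: onset /p/, nucleus /u/, coda ∅.

none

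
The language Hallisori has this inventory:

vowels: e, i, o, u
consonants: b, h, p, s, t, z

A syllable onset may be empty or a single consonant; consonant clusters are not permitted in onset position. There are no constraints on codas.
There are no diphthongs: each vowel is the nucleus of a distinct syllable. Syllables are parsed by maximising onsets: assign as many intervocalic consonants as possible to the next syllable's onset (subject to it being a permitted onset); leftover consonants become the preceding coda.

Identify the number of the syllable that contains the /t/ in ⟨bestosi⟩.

The vowels are e, o, i — 3 nuclei, so 3 syllables.
σ1/σ2 boundary: /st/ splits as /s/ + /t/ (/t/ is the longest suffix that is a licit onset).
σ2/σ3 boundary: /s/ is a single consonant, so it becomes the next onset.
Putting it together: bes.to.si.
The /t/ is in the onset of syllable 2 (/to/).

2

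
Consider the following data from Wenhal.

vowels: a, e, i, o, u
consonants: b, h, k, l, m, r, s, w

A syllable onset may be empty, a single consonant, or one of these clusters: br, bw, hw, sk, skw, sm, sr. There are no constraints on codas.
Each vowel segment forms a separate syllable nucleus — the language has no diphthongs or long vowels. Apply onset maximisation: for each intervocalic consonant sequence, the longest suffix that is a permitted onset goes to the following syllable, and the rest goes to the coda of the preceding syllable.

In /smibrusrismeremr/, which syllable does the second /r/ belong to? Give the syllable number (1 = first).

Nuclei (vowels): i, u, i, e, e → 5 syllables.
Between /i/ (V1) and /u/ (V2): /br/ is a licit onset in full, so it all attaches to the next syllable.
Between /u/ (V2) and /i/ (V3): /sr/ is a licit onset in full, so it all attaches to the next syllable.
Between /i/ (V3) and /e/ (V4): /sm/ is a licit onset in full, so it all attaches to the next syllable.
Between /e/ (V4) and /e/ (V5): just /r/ — single C goes to the following onset.
Putting it together: smi.bru.sri.sme.remr.
The second /r/ is in the onset of syllable 3 (/sri/).

3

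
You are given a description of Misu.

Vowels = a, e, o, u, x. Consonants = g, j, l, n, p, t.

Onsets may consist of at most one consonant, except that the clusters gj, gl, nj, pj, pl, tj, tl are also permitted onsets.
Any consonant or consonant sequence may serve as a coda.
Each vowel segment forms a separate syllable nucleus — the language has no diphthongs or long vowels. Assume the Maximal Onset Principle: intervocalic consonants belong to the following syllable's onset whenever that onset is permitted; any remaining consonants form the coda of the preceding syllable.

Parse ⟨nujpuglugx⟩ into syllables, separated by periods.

The vowels are u, u, u, x — 4 nuclei, so 4 syllables.
/u…u/ gap (V1→V2): /jp/; trying suffixes from longest down, /p/ is the first permitted one, so coda /j/ | onset /p/.
/u…u/ gap (V2→V3): cluster /gl/ — /gl/ is itself a permitted onset, so the whole cluster goes right; preceding coda = ∅.
/u…x/ gap (V3→V4): /g/ is a single consonant, so it becomes the next onset.

nuj.pu.glu.gx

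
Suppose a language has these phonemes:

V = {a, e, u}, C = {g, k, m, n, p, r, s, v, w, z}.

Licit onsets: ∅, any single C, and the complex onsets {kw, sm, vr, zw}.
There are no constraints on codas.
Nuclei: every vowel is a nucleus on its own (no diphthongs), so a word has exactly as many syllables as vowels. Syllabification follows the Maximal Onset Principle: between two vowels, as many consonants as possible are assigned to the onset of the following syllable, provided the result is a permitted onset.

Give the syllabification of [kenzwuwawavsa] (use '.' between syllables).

The vowels are e, u, a, a, a — 5 nuclei, so 5 syllables.
/e…u/ gap (V1→V2): /nzw/ — longest licit onset from the right is /zw/, leaving /n/ as coda.
/u…a/ gap (V2→V3): /w/ → onset of the next syllable (single consonants are always licit onsets).
/a…a/ gap (V3→V4): /w/ is a single consonant, so it becomes the next onset.
/a…a/ gap (V4→V5): cluster /vs/ — the longest permitted-onset suffix is /s/; onset = /s/, preceding coda = /v/.

ken.zwu.wa.wav.sa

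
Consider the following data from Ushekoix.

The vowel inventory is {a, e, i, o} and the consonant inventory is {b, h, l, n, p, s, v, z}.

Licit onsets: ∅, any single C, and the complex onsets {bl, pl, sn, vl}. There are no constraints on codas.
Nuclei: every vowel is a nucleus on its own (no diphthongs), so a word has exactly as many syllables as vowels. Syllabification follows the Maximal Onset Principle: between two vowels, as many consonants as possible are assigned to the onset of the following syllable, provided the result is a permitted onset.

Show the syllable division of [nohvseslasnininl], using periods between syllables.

nohv.ses.la.sni.ninl

Vowels present: o, e, a, i, i; each is a nucleus, giving 5 syllables.
σ1/σ2 boundary: /hvs/; trying suffixes from longest down, /s/ is the first permitted one, so coda /hv/ | onset /s/.
σ2/σ3 boundary: /sl/; trying suffixes from longest down, /l/ is the first permitted one, so coda /s/ | onset /l/.
σ3/σ4 boundary: /sn/ is a licit onset in full, so it all attaches to the next syllable.
σ4/σ5 boundary: just /n/ — single C goes to the following onset.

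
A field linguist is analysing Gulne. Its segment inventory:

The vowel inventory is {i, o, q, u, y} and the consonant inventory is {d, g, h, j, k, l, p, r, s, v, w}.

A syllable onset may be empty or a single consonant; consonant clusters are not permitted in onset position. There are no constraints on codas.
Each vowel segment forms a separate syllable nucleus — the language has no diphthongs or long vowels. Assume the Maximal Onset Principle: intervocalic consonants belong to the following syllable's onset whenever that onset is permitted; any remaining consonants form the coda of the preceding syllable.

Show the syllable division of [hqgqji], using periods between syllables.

hq.gq.ji

The vowels are q, q, i — 3 nuclei, so 3 syllables.
/q…q/ gap (V1→V2): /g/ is a single consonant, so it becomes the next onset.
/q…i/ gap (V2→V3): /j/ is a single consonant, so it becomes the next onset.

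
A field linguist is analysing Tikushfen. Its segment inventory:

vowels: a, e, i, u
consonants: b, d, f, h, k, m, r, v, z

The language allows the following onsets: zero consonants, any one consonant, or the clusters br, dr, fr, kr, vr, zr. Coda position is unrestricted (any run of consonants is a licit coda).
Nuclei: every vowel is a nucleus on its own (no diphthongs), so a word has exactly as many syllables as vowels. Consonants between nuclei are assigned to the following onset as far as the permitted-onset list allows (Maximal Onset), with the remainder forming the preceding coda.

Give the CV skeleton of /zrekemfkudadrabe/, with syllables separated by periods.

Nuclei (vowels): e, e, u, a, a, e → 6 syllables.
σ1/σ2 boundary: /k/ → onset of the next syllable (single consonants are always licit onsets).
σ2/σ3 boundary: cluster /mfk/ — the longest permitted-onset suffix is /k/; onset = /k/, preceding coda = /mf/.
σ3/σ4 boundary: just /d/ — single C goes to the following onset.
σ4/σ5 boundary: cluster /dr/ — /dr/ is itself a permitted onset, so the whole cluster goes right; preceding coda = ∅.
σ5/σ6 boundary: just /b/ — single C goes to the following onset.
So the parse is zre.kemf.ku.da.dra.be.
Mapping each syllable to C/V: /zre/ → CCV, /kemf/ → CVCC, /ku/ → CV, /da/ → CV, /dra/ → CCV, /be/ → CV.

CCV.CVCC.CV.CV.CCV.CV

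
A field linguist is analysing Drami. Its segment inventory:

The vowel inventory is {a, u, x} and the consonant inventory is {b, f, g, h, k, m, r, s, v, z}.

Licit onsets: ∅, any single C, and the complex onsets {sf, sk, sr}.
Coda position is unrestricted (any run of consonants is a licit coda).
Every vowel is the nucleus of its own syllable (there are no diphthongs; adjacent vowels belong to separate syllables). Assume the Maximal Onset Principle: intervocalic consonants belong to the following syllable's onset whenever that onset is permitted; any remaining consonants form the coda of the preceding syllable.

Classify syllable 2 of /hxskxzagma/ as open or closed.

The vowels are x, x, a, a — 4 nuclei, so 4 syllables.
V1 /x/ – V2 /x/: /sk/ is a licit onset in full, so it all attaches to the next syllable.
V2 /x/ – V3 /a/: /z/ is a single consonant, so it becomes the next onset.
V3 /a/ – V4 /a/: /gm/ splits as /g/ + /m/ (/m/ is the longest suffix that is a licit onset).
So the parse is hx.skx.zag.ma.
Syllable 2 is /skx/; it ends in its nucleus with no coda, so it is open.

open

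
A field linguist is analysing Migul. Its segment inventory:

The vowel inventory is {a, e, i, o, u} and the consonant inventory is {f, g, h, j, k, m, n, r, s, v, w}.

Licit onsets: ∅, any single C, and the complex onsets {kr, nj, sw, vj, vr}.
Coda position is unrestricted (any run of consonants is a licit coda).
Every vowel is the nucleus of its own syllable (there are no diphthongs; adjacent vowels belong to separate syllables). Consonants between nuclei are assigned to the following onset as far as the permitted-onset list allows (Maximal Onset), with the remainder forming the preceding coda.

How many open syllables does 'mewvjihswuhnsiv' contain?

0

Nuclei (vowels): e, i, u, i → 4 syllables.
/e…i/ gap (V1→V2): /wvj/; trying suffixes from longest down, /vj/ is the first permitted one, so coda /w/ | onset /vj/.
/i…u/ gap (V2→V3): /hsw/; trying suffixes from longest down, /sw/ is the first permitted one, so coda /h/ | onset /sw/.
/u…i/ gap (V3→V4): cluster /hns/ — the longest permitted-onset suffix is /s/; onset = /s/, preceding coda = /hn/.
Result: mew.vjih.swuhn.siv.
Classifying each syllable: /mew/ (closed), /vjih/ (closed), /swuhn/ (closed), /siv/ (closed).
Open syllables: 0.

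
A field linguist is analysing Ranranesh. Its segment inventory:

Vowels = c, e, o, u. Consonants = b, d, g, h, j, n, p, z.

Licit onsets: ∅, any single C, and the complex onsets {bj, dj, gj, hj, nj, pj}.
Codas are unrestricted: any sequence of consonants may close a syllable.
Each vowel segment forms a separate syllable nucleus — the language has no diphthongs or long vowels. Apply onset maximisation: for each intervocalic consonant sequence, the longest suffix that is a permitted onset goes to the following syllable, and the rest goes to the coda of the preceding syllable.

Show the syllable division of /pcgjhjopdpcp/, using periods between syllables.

pcgj.hjopd.pcp

Nuclei (vowels): c, o, c → 3 syllables.
Between /c/ (V1) and /o/ (V2): /gjhj/ — longest licit onset from the right is /hj/, leaving /gj/ as coda.
Between /o/ (V2) and /c/ (V3): /pdp/ splits as /pd/ + /p/ (/p/ is the longest suffix that is a licit onset).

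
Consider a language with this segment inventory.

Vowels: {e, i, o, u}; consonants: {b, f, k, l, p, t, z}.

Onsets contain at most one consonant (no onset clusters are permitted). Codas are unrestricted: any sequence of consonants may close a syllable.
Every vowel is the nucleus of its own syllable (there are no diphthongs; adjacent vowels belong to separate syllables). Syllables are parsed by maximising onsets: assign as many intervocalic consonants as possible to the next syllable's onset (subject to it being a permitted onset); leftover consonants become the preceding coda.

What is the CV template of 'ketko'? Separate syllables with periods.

CVC.CV

Vowels present: e, o; each is a nucleus, giving 2 syllables.
Between /e/ (V1) and /o/ (V2): cluster /tk/ — the longest permitted-onset suffix is /k/; onset = /k/, preceding coda = /t/.
So the parse is ket.ko.
Mapping each syllable to C/V: /ket/ → CVC, /ko/ → CV.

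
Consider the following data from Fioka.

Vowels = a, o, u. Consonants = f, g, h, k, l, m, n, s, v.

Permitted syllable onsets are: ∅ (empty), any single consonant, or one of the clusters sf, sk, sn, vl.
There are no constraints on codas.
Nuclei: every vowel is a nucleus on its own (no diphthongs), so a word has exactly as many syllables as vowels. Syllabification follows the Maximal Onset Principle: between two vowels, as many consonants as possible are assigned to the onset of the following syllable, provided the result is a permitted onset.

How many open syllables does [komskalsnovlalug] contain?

Nuclei (vowels): o, a, o, a, u → 5 syllables.
σ1/σ2 boundary: /msk/ splits as /m/ + /sk/ (/sk/ is the longest suffix that is a licit onset).
σ2/σ3 boundary: cluster /lsn/ — the longest permitted-onset suffix is /sn/; onset = /sn/, preceding coda = /l/.
σ3/σ4 boundary: /vl/ is a licit onset in full, so it all attaches to the next syllable.
σ4/σ5 boundary: /l/ is a single consonant, so it becomes the next onset.
Putting it together: kom.skal.sno.vla.lug.
Classifying each syllable: /kom/ (closed), /skal/ (closed), /sno/ (open), /vla/ (open), /lug/ (closed).
Open syllables: 2.

2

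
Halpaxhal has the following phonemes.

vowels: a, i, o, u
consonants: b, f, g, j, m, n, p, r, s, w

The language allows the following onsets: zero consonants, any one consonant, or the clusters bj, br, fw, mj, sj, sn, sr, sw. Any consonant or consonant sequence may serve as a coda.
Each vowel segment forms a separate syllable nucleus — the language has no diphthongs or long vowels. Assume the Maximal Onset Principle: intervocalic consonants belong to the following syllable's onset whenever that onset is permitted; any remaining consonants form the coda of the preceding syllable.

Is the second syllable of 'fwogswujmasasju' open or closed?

The vowels are o, u, a, a, u — 5 nuclei, so 5 syllables.
σ1/σ2 boundary: /gsw/; trying suffixes from longest down, /sw/ is the first permitted one, so coda /g/ | onset /sw/.
σ2/σ3 boundary: /jm/; trying suffixes from longest down, /m/ is the first permitted one, so coda /j/ | onset /m/.
σ3/σ4 boundary: /s/ → onset of the next syllable (single consonants are always licit onsets).
σ4/σ5 boundary: cluster /sj/ — /sj/ is itself a permitted onset, so the whole cluster goes right; preceding coda = ∅.
So the parse is fwog.swuj.ma.sa.sju.
Syllable 2 is /swuj/ with coda /j/, so it is closed.

closed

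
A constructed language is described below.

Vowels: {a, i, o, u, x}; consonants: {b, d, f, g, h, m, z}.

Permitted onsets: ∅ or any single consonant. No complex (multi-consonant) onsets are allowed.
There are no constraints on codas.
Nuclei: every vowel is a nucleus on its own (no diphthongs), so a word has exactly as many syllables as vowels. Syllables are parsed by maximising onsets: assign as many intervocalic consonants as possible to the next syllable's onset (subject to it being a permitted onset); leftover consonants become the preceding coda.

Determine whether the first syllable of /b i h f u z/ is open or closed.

closed

Nuclei (vowels): i, u → 2 syllables.
V1 /i/ – V2 /u/: /hf/; trying suffixes from longest down, /f/ is the first permitted one, so coda /h/ | onset /f/.
Syllabification: bih.fuz.
Syllable 1 is /bih/ with coda /h/, so it is closed.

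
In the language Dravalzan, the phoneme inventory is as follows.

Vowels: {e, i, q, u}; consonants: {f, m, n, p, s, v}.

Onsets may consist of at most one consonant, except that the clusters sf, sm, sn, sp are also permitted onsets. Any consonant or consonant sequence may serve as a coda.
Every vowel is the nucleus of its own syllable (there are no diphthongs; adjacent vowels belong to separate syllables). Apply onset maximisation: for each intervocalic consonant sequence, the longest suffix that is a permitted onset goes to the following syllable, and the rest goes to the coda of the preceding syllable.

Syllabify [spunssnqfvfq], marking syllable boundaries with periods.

Vowels present: u, q, q; each is a nucleus, giving 3 syllables.
Between /u/ (V1) and /q/ (V2): /nssn/; trying suffixes from longest down, /sn/ is the first permitted one, so coda /ns/ | onset /sn/.
Between /q/ (V2) and /q/ (V3): /fvf/ splits as /fv/ + /f/ (/f/ is the longest suffix that is a licit onset).

spuns.snqfv.fq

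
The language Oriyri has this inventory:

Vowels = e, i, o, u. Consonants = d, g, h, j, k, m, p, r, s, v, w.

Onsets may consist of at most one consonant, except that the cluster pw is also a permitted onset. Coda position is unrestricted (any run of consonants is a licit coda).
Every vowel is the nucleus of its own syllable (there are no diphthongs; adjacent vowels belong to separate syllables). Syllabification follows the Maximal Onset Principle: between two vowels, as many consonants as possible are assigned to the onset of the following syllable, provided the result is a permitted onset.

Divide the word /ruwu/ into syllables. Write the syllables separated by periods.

Vowels present: u, u; each is a nucleus, giving 2 syllables.
V1 /u/ – V2 /u/: /w/ → onset of the next syllable (single consonants are always licit onsets).

ru.wu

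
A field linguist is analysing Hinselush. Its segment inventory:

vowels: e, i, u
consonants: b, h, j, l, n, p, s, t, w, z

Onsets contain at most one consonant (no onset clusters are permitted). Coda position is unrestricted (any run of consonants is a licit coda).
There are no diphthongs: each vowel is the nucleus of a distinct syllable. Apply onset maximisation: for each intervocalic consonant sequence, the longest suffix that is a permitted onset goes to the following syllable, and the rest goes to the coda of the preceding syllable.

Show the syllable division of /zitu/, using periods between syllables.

zi.tu

Vowels present: i, u; each is a nucleus, giving 2 syllables.
/i…u/ gap (V1→V2): just /t/ — single C goes to the following onset.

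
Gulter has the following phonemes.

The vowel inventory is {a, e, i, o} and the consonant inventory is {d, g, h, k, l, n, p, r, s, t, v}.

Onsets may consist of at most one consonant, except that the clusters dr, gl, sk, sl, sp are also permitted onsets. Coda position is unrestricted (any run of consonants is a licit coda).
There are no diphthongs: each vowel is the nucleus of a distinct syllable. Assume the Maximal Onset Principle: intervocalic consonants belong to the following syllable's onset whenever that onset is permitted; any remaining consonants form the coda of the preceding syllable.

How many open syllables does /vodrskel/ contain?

Nuclei (vowels): o, e → 2 syllables.
/o…e/ gap (V1→V2): cluster /drsk/ — the longest permitted-onset suffix is /sk/; onset = /sk/, preceding coda = /dr/.
Putting it together: vodr.skel.
Classifying each syllable: /vodr/ (closed), /skel/ (closed).
Open syllables: 0.

0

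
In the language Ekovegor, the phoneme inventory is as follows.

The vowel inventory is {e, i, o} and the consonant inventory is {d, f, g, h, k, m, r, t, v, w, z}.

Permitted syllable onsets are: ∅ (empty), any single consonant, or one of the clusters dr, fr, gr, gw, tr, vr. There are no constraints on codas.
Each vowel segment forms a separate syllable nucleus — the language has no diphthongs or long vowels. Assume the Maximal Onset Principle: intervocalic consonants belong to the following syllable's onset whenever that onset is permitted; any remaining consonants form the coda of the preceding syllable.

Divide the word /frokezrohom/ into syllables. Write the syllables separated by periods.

Vowels present: o, e, o, o; each is a nucleus, giving 4 syllables.
/o…e/ gap (V1→V2): /k/ is a single consonant, so it becomes the next onset.
/e…o/ gap (V2→V3): /zr/; trying suffixes from longest down, /r/ is the first permitted one, so coda /z/ | onset /r/.
/o…o/ gap (V3→V4): just /h/ — single C goes to the following onset.

fro.kez.ro.hom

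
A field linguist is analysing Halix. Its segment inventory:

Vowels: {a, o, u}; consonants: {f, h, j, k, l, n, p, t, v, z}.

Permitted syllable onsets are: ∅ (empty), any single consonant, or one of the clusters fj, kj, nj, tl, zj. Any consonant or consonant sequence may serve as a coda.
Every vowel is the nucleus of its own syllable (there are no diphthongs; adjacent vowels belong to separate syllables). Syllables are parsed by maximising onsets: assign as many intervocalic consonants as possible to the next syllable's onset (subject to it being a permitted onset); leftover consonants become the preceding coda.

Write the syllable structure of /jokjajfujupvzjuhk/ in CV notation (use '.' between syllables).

The vowels are o, a, u, u, u — 5 nuclei, so 5 syllables.
σ1/σ2 boundary: /kj/ is a licit onset in full, so it all attaches to the next syllable.
σ2/σ3 boundary: /jf/; trying suffixes from longest down, /f/ is the first permitted one, so coda /j/ | onset /f/.
σ3/σ4 boundary: /j/ → onset of the next syllable (single consonants are always licit onsets).
σ4/σ5 boundary: /pvzj/ — longest licit onset from the right is /zj/, leaving /pv/ as coda.
Putting it together: jo.kjaj.fu.jupv.zjuhk.
Mapping each syllable to C/V: /jo/ → CV, /kjaj/ → CCVC, /fu/ → CV, /jupv/ → CVCC, /zjuhk/ → CCVCC.

CV.CCVC.CV.CVCC.CCVCC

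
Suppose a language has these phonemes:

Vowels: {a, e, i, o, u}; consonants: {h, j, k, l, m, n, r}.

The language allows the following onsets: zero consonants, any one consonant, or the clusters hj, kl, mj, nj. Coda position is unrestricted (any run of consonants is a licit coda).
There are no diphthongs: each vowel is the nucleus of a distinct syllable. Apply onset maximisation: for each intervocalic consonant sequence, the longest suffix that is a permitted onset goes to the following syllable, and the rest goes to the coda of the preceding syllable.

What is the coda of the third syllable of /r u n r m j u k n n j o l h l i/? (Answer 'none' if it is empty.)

Nuclei (vowels): u, u, o, i → 4 syllables.
/u…u/ gap (V1→V2): /nrmj/ splits as /nr/ + /mj/ (/mj/ is the longest suffix that is a licit onset).
/u…o/ gap (V2→V3): /knnj/; trying suffixes from longest down, /nj/ is the first permitted one, so coda /kn/ | onset /nj/.
/o…i/ gap (V3→V4): cluster /lhl/ — the longest permitted-onset suffix is /l/; onset = /l/, preceding coda = /lh/.
So the parse is runr.mjukn.njolh.li.
Syllable 3 is /njolh/: onset /nj/, nucleus /o/, coda /lh/.

lh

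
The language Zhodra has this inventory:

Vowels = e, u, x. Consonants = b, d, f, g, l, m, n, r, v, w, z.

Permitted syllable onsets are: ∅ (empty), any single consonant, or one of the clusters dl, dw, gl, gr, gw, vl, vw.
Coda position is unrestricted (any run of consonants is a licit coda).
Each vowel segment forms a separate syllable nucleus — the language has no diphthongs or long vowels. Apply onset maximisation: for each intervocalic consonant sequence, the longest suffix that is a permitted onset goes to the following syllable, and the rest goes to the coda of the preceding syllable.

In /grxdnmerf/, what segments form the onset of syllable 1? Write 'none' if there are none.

gr

The vowels are x, e — 2 nuclei, so 2 syllables.
σ1/σ2 boundary: /dnm/; trying suffixes from longest down, /m/ is the first permitted one, so coda /dn/ | onset /m/.
Putting it together: grxdn.merf.
Syllable 1 is /grxdn/: onset /gr/, nucleus /x/, coda /dn/.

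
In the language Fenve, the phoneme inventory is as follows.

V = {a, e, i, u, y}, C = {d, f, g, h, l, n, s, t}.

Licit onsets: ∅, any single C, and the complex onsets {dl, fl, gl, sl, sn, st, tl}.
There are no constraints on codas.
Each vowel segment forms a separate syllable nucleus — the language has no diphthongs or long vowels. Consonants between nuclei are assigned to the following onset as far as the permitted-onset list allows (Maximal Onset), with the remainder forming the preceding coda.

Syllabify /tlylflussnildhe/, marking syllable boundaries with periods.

tlyl.flus.snild.he

Vowels present: y, u, i, e; each is a nucleus, giving 4 syllables.
V1 /y/ – V2 /u/: /lfl/; trying suffixes from longest down, /fl/ is the first permitted one, so coda /l/ | onset /fl/.
V2 /u/ – V3 /i/: /ssn/; trying suffixes from longest down, /sn/ is the first permitted one, so coda /s/ | onset /sn/.
V3 /i/ – V4 /e/: /ldh/ — longest licit onset from the right is /h/, leaving /ld/ as coda.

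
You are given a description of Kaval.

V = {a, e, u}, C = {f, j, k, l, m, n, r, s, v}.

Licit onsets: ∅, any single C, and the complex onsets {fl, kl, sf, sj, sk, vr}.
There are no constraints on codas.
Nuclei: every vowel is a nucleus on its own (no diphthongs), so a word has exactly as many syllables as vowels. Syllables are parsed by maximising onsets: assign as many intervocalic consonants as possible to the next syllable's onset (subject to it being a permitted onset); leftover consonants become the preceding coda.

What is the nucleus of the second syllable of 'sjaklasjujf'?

a

The vowels are a, a, u — 3 nuclei, so 3 syllables.
The second nucleus (vowel 2 from the left) is /a/.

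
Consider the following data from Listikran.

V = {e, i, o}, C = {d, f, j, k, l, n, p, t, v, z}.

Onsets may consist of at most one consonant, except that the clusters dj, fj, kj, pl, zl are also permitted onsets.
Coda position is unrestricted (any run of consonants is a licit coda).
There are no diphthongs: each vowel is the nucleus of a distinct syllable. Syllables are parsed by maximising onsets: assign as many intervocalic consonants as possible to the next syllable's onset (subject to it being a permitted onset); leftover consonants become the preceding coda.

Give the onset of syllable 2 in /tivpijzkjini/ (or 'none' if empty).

The vowels are i, i, i, i — 4 nuclei, so 4 syllables.
V1 /i/ – V2 /i/: /vp/ — longest licit onset from the right is /p/, leaving /v/ as coda.
V2 /i/ – V3 /i/: /jzkj/ splits as /jz/ + /kj/ (/kj/ is the longest suffix that is a licit onset).
V3 /i/ – V4 /i/: just /n/ — single C goes to the following onset.
Putting it together: tiv.pijz.kji.ni.
Syllable 2 is /pijz/: onset /p/, nucleus /i/, coda /jz/.

p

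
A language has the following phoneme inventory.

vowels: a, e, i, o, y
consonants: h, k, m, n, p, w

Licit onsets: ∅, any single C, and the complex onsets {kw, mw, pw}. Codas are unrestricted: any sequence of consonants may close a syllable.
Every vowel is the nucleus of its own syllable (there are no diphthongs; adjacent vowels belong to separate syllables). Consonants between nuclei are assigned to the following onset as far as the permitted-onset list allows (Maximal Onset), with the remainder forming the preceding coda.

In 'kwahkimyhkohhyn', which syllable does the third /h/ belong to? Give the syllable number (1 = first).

Nuclei (vowels): a, i, y, o, y → 5 syllables.
V1 /a/ – V2 /i/: cluster /hk/ — the longest permitted-onset suffix is /k/; onset = /k/, preceding coda = /h/.
V2 /i/ – V3 /y/: /m/ is a single consonant, so it becomes the next onset.
V3 /y/ – V4 /o/: /hk/ — longest licit onset from the right is /k/, leaving /h/ as coda.
V4 /o/ – V5 /y/: cluster /hh/ — the longest permitted-onset suffix is /h/; onset = /h/, preceding coda = /h/.
So the parse is kwah.ki.myh.koh.hyn.
The third /h/ is in the coda of syllable 4 (/koh/).

4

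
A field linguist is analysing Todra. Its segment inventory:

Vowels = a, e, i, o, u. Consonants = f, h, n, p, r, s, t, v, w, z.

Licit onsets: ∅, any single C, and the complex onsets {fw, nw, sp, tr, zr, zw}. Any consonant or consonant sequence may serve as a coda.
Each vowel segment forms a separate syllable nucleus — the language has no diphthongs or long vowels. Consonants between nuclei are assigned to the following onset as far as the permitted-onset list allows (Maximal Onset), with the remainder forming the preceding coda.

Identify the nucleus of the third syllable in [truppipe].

e

Vowels present: u, i, e; each is a nucleus, giving 3 syllables.
The third nucleus (vowel 3 from the left) is /e/.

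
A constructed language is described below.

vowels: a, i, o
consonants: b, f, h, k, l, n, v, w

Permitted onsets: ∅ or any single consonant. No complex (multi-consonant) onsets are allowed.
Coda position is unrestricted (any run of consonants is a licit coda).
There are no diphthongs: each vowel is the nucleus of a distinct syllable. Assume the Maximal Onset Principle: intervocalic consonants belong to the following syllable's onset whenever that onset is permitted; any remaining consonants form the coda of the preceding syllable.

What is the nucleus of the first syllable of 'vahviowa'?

a

Nuclei (vowels): a, i, o, a → 4 syllables.
The first nucleus (vowel 1 from the left) is /a/.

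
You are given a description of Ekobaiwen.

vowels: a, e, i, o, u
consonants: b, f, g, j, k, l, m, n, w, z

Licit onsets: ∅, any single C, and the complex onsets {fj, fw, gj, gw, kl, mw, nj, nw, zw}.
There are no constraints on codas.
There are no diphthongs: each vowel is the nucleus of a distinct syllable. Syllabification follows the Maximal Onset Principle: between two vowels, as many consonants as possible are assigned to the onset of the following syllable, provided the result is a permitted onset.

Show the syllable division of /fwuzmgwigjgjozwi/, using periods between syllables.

fwuzm.gwigj.gjo.zwi

Vowels present: u, i, o, i; each is a nucleus, giving 4 syllables.
Between /u/ (V1) and /i/ (V2): /zmgw/ — longest licit onset from the right is /gw/, leaving /zm/ as coda.
Between /i/ (V2) and /o/ (V3): cluster /gjgj/ — the longest permitted-onset suffix is /gj/; onset = /gj/, preceding coda = /gj/.
Between /o/ (V3) and /i/ (V4): /zw/ is a licit onset in full, so it all attaches to the next syllable.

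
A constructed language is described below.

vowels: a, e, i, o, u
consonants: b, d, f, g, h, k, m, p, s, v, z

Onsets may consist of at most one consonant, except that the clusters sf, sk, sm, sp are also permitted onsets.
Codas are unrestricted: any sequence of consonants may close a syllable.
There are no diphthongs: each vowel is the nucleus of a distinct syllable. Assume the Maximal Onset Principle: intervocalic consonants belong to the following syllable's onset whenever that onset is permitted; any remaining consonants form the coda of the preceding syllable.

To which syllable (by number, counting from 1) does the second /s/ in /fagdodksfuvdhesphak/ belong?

4

Nuclei (vowels): a, o, u, e, a → 5 syllables.
V1 /a/ – V2 /o/: /gd/ splits as /g/ + /d/ (/d/ is the longest suffix that is a licit onset).
V2 /o/ – V3 /u/: /dksf/; trying suffixes from longest down, /sf/ is the first permitted one, so coda /dk/ | onset /sf/.
V3 /u/ – V4 /e/: /vdh/; trying suffixes from longest down, /h/ is the first permitted one, so coda /vd/ | onset /h/.
V4 /e/ – V5 /a/: /sph/ splits as /sp/ + /h/ (/h/ is the longest suffix that is a licit onset).
Putting it together: fag.dodk.sfuvd.hesp.hak.
The second /s/ is in the coda of syllable 4 (/hesp/).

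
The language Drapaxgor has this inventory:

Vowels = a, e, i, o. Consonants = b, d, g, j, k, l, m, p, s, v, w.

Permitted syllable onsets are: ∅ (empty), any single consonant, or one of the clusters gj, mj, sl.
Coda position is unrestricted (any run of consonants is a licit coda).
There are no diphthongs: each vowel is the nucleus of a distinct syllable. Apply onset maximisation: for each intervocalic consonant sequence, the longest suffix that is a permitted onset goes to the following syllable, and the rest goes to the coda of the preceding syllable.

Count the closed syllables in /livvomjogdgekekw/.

The vowels are i, o, o, e, e — 5 nuclei, so 5 syllables.
V1 /i/ – V2 /o/: /vv/ splits as /v/ + /v/ (/v/ is the longest suffix that is a licit onset).
V2 /o/ – V3 /o/: /mj/ is a licit onset in full, so it all attaches to the next syllable.
V3 /o/ – V4 /e/: cluster /gdg/ — the longest permitted-onset suffix is /g/; onset = /g/, preceding coda = /gd/.
V4 /e/ – V5 /e/: /k/ is a single consonant, so it becomes the next onset.
So the parse is liv.vo.mjogd.ge.kekw.
Classifying each syllable: /liv/ (closed), /vo/ (open), /mjogd/ (closed), /ge/ (open), /kekw/ (closed).
Closed syllables: 3.

3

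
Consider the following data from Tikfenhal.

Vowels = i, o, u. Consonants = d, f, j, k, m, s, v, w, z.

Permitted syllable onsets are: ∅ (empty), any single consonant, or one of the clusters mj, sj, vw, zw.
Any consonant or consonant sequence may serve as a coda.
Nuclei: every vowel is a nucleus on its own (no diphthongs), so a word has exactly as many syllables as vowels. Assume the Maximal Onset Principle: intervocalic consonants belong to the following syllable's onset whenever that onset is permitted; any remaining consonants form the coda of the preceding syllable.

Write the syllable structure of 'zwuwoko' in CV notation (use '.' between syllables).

CCV.CV.CV

Vowels present: u, o, o; each is a nucleus, giving 3 syllables.
/u…o/ gap (V1→V2): just /w/ — single C goes to the following onset.
/o…o/ gap (V2→V3): /k/ → onset of the next syllable (single consonants are always licit onsets).
Result: zwu.wo.ko.
Mapping each syllable to C/V: /zwu/ → CCV, /wo/ → CV, /ko/ → CV.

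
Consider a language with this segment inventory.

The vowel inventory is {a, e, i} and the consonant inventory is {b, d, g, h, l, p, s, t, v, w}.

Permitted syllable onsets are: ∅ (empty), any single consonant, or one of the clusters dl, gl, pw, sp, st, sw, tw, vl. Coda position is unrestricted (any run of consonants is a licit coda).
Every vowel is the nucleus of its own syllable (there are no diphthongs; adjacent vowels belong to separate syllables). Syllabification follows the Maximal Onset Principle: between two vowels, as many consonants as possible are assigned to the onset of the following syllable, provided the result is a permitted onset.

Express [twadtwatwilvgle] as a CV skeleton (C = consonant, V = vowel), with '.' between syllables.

The vowels are a, a, i, e — 4 nuclei, so 4 syllables.
Between /a/ (V1) and /a/ (V2): /dtw/ — longest licit onset from the right is /tw/, leaving /d/ as coda.
Between /a/ (V2) and /i/ (V3): /tw/ — entire cluster is a permitted onset → onset /tw/, coda ∅.
Between /i/ (V3) and /e/ (V4): cluster /lvgl/ — the longest permitted-onset suffix is /gl/; onset = /gl/, preceding coda = /lv/.
So the parse is twad.twa.twilv.gle.
Mapping each syllable to C/V: /twad/ → CCVC, /twa/ → CCV, /twilv/ → CCVCC, /gle/ → CCV.

CCVC.CCV.CCVCC.CCV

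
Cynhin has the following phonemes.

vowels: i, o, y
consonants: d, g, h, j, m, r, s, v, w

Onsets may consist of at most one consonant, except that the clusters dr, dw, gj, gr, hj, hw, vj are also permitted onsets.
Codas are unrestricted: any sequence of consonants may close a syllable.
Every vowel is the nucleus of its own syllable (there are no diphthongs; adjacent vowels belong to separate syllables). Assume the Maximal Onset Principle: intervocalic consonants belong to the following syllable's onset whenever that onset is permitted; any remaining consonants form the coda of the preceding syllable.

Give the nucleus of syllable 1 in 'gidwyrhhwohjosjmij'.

i

The vowels are i, y, o, o, i — 5 nuclei, so 5 syllables.
The first nucleus (vowel 1 from the left) is /i/.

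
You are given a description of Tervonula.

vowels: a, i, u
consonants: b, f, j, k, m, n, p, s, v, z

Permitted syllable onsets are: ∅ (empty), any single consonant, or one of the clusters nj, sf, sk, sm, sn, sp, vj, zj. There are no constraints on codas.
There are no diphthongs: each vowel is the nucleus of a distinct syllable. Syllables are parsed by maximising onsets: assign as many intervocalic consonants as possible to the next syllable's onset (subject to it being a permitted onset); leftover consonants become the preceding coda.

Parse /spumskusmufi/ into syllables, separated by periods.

Vowels present: u, u, u, i; each is a nucleus, giving 4 syllables.
/u…u/ gap (V1→V2): /msk/ splits as /m/ + /sk/ (/sk/ is the longest suffix that is a licit onset).
/u…u/ gap (V2→V3): /sm/ is a licit onset in full, so it all attaches to the next syllable.
/u…i/ gap (V3→V4): /f/ → onset of the next syllable (single consonants are always licit onsets).

spum.sku.smu.fi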